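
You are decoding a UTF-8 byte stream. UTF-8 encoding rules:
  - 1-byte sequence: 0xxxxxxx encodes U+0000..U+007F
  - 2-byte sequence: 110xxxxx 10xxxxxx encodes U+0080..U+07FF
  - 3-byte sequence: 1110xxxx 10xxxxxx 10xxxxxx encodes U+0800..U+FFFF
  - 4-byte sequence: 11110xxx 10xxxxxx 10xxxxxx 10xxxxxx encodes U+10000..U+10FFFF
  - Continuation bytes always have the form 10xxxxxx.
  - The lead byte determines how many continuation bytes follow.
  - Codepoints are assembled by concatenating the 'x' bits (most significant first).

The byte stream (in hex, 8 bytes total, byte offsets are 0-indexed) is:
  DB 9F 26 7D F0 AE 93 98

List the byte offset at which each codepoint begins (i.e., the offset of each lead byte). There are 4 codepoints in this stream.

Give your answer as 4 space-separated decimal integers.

Answer: 0 2 3 4

Derivation:
Byte[0]=DB: 2-byte lead, need 1 cont bytes. acc=0x1B
Byte[1]=9F: continuation. acc=(acc<<6)|0x1F=0x6DF
Completed: cp=U+06DF (starts at byte 0)
Byte[2]=26: 1-byte ASCII. cp=U+0026
Byte[3]=7D: 1-byte ASCII. cp=U+007D
Byte[4]=F0: 4-byte lead, need 3 cont bytes. acc=0x0
Byte[5]=AE: continuation. acc=(acc<<6)|0x2E=0x2E
Byte[6]=93: continuation. acc=(acc<<6)|0x13=0xB93
Byte[7]=98: continuation. acc=(acc<<6)|0x18=0x2E4D8
Completed: cp=U+2E4D8 (starts at byte 4)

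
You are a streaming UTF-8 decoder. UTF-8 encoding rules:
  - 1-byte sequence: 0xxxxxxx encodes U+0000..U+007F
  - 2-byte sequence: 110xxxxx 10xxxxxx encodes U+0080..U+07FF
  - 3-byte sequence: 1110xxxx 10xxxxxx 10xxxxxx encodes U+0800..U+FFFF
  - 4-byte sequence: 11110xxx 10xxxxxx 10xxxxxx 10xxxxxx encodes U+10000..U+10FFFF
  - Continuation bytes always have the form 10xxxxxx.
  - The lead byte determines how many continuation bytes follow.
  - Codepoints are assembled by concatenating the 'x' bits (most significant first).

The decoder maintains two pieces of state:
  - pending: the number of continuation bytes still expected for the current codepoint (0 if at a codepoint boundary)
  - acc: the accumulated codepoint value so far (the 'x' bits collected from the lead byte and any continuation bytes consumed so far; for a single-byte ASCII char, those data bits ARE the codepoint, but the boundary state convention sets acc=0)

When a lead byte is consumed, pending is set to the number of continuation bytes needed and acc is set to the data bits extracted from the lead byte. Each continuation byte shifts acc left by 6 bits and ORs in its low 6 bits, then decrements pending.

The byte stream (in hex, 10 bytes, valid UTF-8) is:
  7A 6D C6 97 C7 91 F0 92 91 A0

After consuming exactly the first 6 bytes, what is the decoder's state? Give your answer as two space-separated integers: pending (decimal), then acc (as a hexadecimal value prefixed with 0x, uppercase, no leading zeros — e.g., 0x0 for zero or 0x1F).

Answer: 0 0x1D1

Derivation:
Byte[0]=7A: 1-byte. pending=0, acc=0x0
Byte[1]=6D: 1-byte. pending=0, acc=0x0
Byte[2]=C6: 2-byte lead. pending=1, acc=0x6
Byte[3]=97: continuation. acc=(acc<<6)|0x17=0x197, pending=0
Byte[4]=C7: 2-byte lead. pending=1, acc=0x7
Byte[5]=91: continuation. acc=(acc<<6)|0x11=0x1D1, pending=0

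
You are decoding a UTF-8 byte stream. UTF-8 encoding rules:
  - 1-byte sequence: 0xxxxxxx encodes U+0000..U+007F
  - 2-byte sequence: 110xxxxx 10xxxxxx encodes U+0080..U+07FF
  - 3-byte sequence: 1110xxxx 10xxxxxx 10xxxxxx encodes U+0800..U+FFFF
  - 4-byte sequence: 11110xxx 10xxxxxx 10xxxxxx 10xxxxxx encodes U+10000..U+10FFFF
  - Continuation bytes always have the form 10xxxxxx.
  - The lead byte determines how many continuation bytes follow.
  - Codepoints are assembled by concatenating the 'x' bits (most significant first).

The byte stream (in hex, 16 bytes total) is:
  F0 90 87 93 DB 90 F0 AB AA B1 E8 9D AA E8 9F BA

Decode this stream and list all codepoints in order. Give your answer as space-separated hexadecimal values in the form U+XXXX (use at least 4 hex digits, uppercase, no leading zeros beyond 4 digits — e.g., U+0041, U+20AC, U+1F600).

Byte[0]=F0: 4-byte lead, need 3 cont bytes. acc=0x0
Byte[1]=90: continuation. acc=(acc<<6)|0x10=0x10
Byte[2]=87: continuation. acc=(acc<<6)|0x07=0x407
Byte[3]=93: continuation. acc=(acc<<6)|0x13=0x101D3
Completed: cp=U+101D3 (starts at byte 0)
Byte[4]=DB: 2-byte lead, need 1 cont bytes. acc=0x1B
Byte[5]=90: continuation. acc=(acc<<6)|0x10=0x6D0
Completed: cp=U+06D0 (starts at byte 4)
Byte[6]=F0: 4-byte lead, need 3 cont bytes. acc=0x0
Byte[7]=AB: continuation. acc=(acc<<6)|0x2B=0x2B
Byte[8]=AA: continuation. acc=(acc<<6)|0x2A=0xAEA
Byte[9]=B1: continuation. acc=(acc<<6)|0x31=0x2BAB1
Completed: cp=U+2BAB1 (starts at byte 6)
Byte[10]=E8: 3-byte lead, need 2 cont bytes. acc=0x8
Byte[11]=9D: continuation. acc=(acc<<6)|0x1D=0x21D
Byte[12]=AA: continuation. acc=(acc<<6)|0x2A=0x876A
Completed: cp=U+876A (starts at byte 10)
Byte[13]=E8: 3-byte lead, need 2 cont bytes. acc=0x8
Byte[14]=9F: continuation. acc=(acc<<6)|0x1F=0x21F
Byte[15]=BA: continuation. acc=(acc<<6)|0x3A=0x87FA
Completed: cp=U+87FA (starts at byte 13)

Answer: U+101D3 U+06D0 U+2BAB1 U+876A U+87FA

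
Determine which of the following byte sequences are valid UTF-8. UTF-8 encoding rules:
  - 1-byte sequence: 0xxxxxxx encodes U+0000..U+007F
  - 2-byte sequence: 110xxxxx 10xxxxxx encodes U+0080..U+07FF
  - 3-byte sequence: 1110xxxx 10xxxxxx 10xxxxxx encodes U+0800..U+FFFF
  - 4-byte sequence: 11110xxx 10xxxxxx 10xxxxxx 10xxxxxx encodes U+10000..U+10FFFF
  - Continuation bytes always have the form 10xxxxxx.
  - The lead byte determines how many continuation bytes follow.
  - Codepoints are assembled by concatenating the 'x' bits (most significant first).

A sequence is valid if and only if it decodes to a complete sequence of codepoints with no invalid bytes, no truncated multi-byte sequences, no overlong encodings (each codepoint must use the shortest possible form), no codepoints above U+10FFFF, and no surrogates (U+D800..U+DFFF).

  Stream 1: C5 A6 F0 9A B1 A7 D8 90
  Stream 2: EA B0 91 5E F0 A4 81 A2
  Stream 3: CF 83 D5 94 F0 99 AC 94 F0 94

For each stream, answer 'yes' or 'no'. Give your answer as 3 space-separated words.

Stream 1: decodes cleanly. VALID
Stream 2: decodes cleanly. VALID
Stream 3: error at byte offset 10. INVALID

Answer: yes yes no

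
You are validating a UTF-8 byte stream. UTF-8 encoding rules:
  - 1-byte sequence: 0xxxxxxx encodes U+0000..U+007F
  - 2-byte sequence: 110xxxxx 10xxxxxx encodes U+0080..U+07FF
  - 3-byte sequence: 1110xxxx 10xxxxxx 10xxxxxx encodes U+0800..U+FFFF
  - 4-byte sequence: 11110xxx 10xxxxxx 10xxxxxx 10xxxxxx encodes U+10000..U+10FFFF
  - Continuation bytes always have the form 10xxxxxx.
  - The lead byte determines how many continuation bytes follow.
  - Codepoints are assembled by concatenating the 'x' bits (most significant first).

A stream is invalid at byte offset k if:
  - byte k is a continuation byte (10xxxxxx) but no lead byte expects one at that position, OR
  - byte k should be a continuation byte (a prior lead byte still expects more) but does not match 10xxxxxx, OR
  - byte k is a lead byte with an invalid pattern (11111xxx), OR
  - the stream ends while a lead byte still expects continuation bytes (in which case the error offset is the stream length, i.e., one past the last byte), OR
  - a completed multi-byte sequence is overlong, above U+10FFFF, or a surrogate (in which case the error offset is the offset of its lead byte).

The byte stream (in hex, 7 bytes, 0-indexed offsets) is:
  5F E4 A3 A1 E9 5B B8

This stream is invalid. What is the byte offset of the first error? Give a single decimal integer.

Byte[0]=5F: 1-byte ASCII. cp=U+005F
Byte[1]=E4: 3-byte lead, need 2 cont bytes. acc=0x4
Byte[2]=A3: continuation. acc=(acc<<6)|0x23=0x123
Byte[3]=A1: continuation. acc=(acc<<6)|0x21=0x48E1
Completed: cp=U+48E1 (starts at byte 1)
Byte[4]=E9: 3-byte lead, need 2 cont bytes. acc=0x9
Byte[5]=5B: expected 10xxxxxx continuation. INVALID

Answer: 5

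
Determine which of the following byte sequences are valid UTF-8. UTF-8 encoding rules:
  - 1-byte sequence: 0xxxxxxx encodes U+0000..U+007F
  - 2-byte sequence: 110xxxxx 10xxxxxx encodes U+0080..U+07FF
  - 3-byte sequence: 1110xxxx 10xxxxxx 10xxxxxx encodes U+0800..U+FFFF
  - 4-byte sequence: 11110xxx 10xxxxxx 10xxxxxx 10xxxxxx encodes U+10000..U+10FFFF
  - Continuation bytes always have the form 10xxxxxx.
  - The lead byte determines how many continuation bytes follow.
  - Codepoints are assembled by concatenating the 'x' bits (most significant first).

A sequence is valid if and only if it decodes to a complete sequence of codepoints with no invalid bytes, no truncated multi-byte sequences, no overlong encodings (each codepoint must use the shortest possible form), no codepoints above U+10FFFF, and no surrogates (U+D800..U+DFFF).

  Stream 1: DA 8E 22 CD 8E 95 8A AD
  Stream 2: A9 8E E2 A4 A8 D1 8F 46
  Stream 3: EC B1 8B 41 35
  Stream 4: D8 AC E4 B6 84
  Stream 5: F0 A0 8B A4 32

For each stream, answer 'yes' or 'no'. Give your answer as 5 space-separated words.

Stream 1: error at byte offset 5. INVALID
Stream 2: error at byte offset 0. INVALID
Stream 3: decodes cleanly. VALID
Stream 4: decodes cleanly. VALID
Stream 5: decodes cleanly. VALID

Answer: no no yes yes yes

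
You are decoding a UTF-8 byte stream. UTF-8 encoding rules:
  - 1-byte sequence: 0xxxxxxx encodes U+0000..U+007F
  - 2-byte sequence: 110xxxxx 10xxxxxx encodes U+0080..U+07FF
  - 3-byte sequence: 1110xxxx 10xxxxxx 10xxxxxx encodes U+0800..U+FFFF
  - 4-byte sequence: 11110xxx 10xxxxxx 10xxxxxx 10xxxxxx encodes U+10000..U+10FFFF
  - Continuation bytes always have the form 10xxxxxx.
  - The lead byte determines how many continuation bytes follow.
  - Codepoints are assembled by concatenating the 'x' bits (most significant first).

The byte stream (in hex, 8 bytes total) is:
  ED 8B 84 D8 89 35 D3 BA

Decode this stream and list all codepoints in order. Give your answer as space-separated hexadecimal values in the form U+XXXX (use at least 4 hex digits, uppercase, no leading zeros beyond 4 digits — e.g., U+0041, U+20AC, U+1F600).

Answer: U+D2C4 U+0609 U+0035 U+04FA

Derivation:
Byte[0]=ED: 3-byte lead, need 2 cont bytes. acc=0xD
Byte[1]=8B: continuation. acc=(acc<<6)|0x0B=0x34B
Byte[2]=84: continuation. acc=(acc<<6)|0x04=0xD2C4
Completed: cp=U+D2C4 (starts at byte 0)
Byte[3]=D8: 2-byte lead, need 1 cont bytes. acc=0x18
Byte[4]=89: continuation. acc=(acc<<6)|0x09=0x609
Completed: cp=U+0609 (starts at byte 3)
Byte[5]=35: 1-byte ASCII. cp=U+0035
Byte[6]=D3: 2-byte lead, need 1 cont bytes. acc=0x13
Byte[7]=BA: continuation. acc=(acc<<6)|0x3A=0x4FA
Completed: cp=U+04FA (starts at byte 6)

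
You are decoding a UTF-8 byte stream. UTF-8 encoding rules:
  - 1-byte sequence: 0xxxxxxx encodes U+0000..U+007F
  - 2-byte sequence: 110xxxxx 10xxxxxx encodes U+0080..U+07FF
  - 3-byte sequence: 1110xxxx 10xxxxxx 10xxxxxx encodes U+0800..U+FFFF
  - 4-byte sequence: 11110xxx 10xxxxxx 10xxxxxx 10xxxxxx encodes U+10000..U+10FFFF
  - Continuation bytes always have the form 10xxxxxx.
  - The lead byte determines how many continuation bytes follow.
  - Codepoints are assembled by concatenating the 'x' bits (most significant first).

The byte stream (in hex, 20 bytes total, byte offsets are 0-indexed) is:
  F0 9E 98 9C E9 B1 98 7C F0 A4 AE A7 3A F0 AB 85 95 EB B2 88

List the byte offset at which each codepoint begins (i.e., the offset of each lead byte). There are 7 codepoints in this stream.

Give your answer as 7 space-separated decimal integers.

Answer: 0 4 7 8 12 13 17

Derivation:
Byte[0]=F0: 4-byte lead, need 3 cont bytes. acc=0x0
Byte[1]=9E: continuation. acc=(acc<<6)|0x1E=0x1E
Byte[2]=98: continuation. acc=(acc<<6)|0x18=0x798
Byte[3]=9C: continuation. acc=(acc<<6)|0x1C=0x1E61C
Completed: cp=U+1E61C (starts at byte 0)
Byte[4]=E9: 3-byte lead, need 2 cont bytes. acc=0x9
Byte[5]=B1: continuation. acc=(acc<<6)|0x31=0x271
Byte[6]=98: continuation. acc=(acc<<6)|0x18=0x9C58
Completed: cp=U+9C58 (starts at byte 4)
Byte[7]=7C: 1-byte ASCII. cp=U+007C
Byte[8]=F0: 4-byte lead, need 3 cont bytes. acc=0x0
Byte[9]=A4: continuation. acc=(acc<<6)|0x24=0x24
Byte[10]=AE: continuation. acc=(acc<<6)|0x2E=0x92E
Byte[11]=A7: continuation. acc=(acc<<6)|0x27=0x24BA7
Completed: cp=U+24BA7 (starts at byte 8)
Byte[12]=3A: 1-byte ASCII. cp=U+003A
Byte[13]=F0: 4-byte lead, need 3 cont bytes. acc=0x0
Byte[14]=AB: continuation. acc=(acc<<6)|0x2B=0x2B
Byte[15]=85: continuation. acc=(acc<<6)|0x05=0xAC5
Byte[16]=95: continuation. acc=(acc<<6)|0x15=0x2B155
Completed: cp=U+2B155 (starts at byte 13)
Byte[17]=EB: 3-byte lead, need 2 cont bytes. acc=0xB
Byte[18]=B2: continuation. acc=(acc<<6)|0x32=0x2F2
Byte[19]=88: continuation. acc=(acc<<6)|0x08=0xBC88
Completed: cp=U+BC88 (starts at byte 17)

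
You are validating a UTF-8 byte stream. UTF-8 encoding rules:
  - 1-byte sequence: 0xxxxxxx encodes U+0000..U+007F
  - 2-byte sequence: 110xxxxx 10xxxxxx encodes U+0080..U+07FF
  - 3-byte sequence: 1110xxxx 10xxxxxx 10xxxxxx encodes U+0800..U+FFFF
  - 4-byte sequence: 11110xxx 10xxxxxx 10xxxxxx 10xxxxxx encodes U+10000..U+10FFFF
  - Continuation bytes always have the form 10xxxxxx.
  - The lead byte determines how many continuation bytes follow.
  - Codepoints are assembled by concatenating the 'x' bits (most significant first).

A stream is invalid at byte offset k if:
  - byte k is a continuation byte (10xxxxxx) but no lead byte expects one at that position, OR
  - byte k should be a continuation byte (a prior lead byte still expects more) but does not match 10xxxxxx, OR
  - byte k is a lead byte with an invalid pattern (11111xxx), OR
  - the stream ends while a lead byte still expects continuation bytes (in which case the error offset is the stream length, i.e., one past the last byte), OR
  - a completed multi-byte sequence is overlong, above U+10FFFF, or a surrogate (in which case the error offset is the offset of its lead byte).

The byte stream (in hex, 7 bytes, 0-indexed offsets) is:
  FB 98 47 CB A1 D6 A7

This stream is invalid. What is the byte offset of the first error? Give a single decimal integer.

Answer: 0

Derivation:
Byte[0]=FB: INVALID lead byte (not 0xxx/110x/1110/11110)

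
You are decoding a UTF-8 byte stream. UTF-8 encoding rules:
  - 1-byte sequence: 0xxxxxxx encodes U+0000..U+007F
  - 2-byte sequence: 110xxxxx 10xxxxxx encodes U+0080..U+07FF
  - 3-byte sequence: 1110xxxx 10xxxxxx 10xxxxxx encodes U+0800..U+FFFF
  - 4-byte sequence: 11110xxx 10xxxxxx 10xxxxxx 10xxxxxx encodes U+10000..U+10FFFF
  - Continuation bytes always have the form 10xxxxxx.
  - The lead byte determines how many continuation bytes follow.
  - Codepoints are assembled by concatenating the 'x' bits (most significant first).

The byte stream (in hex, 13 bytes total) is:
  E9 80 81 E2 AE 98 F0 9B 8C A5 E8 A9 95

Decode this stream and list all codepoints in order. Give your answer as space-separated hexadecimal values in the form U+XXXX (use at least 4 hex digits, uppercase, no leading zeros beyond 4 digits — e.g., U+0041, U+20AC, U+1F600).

Answer: U+9001 U+2B98 U+1B325 U+8A55

Derivation:
Byte[0]=E9: 3-byte lead, need 2 cont bytes. acc=0x9
Byte[1]=80: continuation. acc=(acc<<6)|0x00=0x240
Byte[2]=81: continuation. acc=(acc<<6)|0x01=0x9001
Completed: cp=U+9001 (starts at byte 0)
Byte[3]=E2: 3-byte lead, need 2 cont bytes. acc=0x2
Byte[4]=AE: continuation. acc=(acc<<6)|0x2E=0xAE
Byte[5]=98: continuation. acc=(acc<<6)|0x18=0x2B98
Completed: cp=U+2B98 (starts at byte 3)
Byte[6]=F0: 4-byte lead, need 3 cont bytes. acc=0x0
Byte[7]=9B: continuation. acc=(acc<<6)|0x1B=0x1B
Byte[8]=8C: continuation. acc=(acc<<6)|0x0C=0x6CC
Byte[9]=A5: continuation. acc=(acc<<6)|0x25=0x1B325
Completed: cp=U+1B325 (starts at byte 6)
Byte[10]=E8: 3-byte lead, need 2 cont bytes. acc=0x8
Byte[11]=A9: continuation. acc=(acc<<6)|0x29=0x229
Byte[12]=95: continuation. acc=(acc<<6)|0x15=0x8A55
Completed: cp=U+8A55 (starts at byte 10)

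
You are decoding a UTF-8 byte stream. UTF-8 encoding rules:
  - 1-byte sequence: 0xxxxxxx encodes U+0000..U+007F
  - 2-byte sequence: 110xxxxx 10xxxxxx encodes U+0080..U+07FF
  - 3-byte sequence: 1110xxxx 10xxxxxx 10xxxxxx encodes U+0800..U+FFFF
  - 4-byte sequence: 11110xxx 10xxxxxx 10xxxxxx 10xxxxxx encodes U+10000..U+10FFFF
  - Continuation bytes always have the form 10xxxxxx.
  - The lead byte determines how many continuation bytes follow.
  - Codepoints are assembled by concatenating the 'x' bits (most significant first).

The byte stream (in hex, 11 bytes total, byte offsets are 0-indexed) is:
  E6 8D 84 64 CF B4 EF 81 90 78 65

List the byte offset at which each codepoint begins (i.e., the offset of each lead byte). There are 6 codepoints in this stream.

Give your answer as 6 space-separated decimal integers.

Answer: 0 3 4 6 9 10

Derivation:
Byte[0]=E6: 3-byte lead, need 2 cont bytes. acc=0x6
Byte[1]=8D: continuation. acc=(acc<<6)|0x0D=0x18D
Byte[2]=84: continuation. acc=(acc<<6)|0x04=0x6344
Completed: cp=U+6344 (starts at byte 0)
Byte[3]=64: 1-byte ASCII. cp=U+0064
Byte[4]=CF: 2-byte lead, need 1 cont bytes. acc=0xF
Byte[5]=B4: continuation. acc=(acc<<6)|0x34=0x3F4
Completed: cp=U+03F4 (starts at byte 4)
Byte[6]=EF: 3-byte lead, need 2 cont bytes. acc=0xF
Byte[7]=81: continuation. acc=(acc<<6)|0x01=0x3C1
Byte[8]=90: continuation. acc=(acc<<6)|0x10=0xF050
Completed: cp=U+F050 (starts at byte 6)
Byte[9]=78: 1-byte ASCII. cp=U+0078
Byte[10]=65: 1-byte ASCII. cp=U+0065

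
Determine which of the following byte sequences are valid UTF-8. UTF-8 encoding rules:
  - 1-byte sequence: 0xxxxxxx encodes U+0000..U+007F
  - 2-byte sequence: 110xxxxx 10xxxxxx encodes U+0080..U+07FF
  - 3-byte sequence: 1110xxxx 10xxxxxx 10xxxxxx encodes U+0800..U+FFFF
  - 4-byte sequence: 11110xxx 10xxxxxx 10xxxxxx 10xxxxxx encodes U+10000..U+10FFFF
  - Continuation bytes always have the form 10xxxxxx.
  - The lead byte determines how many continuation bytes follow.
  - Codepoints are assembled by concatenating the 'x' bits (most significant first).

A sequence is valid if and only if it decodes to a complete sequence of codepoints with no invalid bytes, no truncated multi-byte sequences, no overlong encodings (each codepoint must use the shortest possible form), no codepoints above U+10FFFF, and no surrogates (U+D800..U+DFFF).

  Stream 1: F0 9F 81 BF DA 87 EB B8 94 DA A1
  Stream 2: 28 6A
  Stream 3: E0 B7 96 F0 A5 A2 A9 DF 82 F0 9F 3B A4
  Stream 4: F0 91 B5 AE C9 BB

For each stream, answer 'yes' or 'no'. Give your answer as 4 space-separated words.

Answer: yes yes no yes

Derivation:
Stream 1: decodes cleanly. VALID
Stream 2: decodes cleanly. VALID
Stream 3: error at byte offset 11. INVALID
Stream 4: decodes cleanly. VALID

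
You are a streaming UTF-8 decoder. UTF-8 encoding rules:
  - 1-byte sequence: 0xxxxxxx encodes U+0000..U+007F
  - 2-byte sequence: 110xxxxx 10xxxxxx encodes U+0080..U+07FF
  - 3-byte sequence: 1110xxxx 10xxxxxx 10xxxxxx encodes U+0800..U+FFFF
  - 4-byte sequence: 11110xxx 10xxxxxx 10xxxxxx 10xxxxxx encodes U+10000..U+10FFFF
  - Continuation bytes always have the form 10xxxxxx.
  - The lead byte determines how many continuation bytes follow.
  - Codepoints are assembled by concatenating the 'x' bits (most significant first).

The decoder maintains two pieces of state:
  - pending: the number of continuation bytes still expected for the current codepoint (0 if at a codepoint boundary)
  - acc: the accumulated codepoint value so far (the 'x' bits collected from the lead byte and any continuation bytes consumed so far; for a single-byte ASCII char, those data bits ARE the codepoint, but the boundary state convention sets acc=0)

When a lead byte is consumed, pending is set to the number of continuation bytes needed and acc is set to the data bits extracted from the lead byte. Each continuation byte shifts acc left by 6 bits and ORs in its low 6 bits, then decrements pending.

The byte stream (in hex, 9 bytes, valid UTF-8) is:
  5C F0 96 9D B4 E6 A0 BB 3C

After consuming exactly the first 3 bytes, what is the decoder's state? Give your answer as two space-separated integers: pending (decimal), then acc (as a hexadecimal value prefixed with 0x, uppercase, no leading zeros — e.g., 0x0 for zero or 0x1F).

Answer: 2 0x16

Derivation:
Byte[0]=5C: 1-byte. pending=0, acc=0x0
Byte[1]=F0: 4-byte lead. pending=3, acc=0x0
Byte[2]=96: continuation. acc=(acc<<6)|0x16=0x16, pending=2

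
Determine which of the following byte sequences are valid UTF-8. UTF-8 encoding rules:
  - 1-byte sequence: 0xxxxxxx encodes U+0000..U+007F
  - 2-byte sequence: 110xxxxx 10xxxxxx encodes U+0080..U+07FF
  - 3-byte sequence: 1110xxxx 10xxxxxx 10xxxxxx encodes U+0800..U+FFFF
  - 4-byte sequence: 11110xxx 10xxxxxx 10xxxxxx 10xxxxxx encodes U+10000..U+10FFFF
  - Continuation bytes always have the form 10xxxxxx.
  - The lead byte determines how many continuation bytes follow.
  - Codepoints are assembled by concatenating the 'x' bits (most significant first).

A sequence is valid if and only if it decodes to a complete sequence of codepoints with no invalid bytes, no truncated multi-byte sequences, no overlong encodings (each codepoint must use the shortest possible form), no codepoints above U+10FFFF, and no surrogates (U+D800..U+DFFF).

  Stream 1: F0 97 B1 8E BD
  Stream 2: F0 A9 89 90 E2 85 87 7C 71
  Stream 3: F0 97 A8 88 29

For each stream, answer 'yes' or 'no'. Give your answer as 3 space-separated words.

Stream 1: error at byte offset 4. INVALID
Stream 2: decodes cleanly. VALID
Stream 3: decodes cleanly. VALID

Answer: no yes yes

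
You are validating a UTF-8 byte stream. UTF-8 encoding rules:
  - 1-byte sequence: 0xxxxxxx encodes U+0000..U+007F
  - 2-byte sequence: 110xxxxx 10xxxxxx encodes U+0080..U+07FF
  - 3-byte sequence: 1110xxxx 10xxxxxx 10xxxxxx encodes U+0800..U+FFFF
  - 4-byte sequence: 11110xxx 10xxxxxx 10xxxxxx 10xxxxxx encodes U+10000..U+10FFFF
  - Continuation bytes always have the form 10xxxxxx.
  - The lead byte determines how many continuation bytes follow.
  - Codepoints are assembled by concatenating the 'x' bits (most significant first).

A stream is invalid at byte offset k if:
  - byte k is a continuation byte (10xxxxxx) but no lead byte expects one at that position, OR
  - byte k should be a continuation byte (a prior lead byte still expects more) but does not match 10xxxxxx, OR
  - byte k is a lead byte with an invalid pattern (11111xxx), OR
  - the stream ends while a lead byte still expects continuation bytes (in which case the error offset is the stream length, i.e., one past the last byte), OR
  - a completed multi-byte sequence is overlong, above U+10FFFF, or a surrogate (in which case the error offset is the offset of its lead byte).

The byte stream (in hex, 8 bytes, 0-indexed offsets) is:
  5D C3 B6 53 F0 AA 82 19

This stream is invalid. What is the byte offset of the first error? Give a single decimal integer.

Answer: 7

Derivation:
Byte[0]=5D: 1-byte ASCII. cp=U+005D
Byte[1]=C3: 2-byte lead, need 1 cont bytes. acc=0x3
Byte[2]=B6: continuation. acc=(acc<<6)|0x36=0xF6
Completed: cp=U+00F6 (starts at byte 1)
Byte[3]=53: 1-byte ASCII. cp=U+0053
Byte[4]=F0: 4-byte lead, need 3 cont bytes. acc=0x0
Byte[5]=AA: continuation. acc=(acc<<6)|0x2A=0x2A
Byte[6]=82: continuation. acc=(acc<<6)|0x02=0xA82
Byte[7]=19: expected 10xxxxxx continuation. INVALID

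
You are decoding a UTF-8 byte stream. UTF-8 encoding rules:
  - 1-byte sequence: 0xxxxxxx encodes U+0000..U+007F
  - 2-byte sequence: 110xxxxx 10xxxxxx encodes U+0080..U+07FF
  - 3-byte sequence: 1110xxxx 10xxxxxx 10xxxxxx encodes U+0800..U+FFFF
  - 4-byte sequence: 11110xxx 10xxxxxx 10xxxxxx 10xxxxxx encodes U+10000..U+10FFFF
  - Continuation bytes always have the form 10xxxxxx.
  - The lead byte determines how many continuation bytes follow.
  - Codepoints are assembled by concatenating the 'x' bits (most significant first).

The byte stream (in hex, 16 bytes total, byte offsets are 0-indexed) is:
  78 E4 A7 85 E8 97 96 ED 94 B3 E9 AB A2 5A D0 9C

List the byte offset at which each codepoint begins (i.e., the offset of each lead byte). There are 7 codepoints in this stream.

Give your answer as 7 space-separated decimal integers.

Answer: 0 1 4 7 10 13 14

Derivation:
Byte[0]=78: 1-byte ASCII. cp=U+0078
Byte[1]=E4: 3-byte lead, need 2 cont bytes. acc=0x4
Byte[2]=A7: continuation. acc=(acc<<6)|0x27=0x127
Byte[3]=85: continuation. acc=(acc<<6)|0x05=0x49C5
Completed: cp=U+49C5 (starts at byte 1)
Byte[4]=E8: 3-byte lead, need 2 cont bytes. acc=0x8
Byte[5]=97: continuation. acc=(acc<<6)|0x17=0x217
Byte[6]=96: continuation. acc=(acc<<6)|0x16=0x85D6
Completed: cp=U+85D6 (starts at byte 4)
Byte[7]=ED: 3-byte lead, need 2 cont bytes. acc=0xD
Byte[8]=94: continuation. acc=(acc<<6)|0x14=0x354
Byte[9]=B3: continuation. acc=(acc<<6)|0x33=0xD533
Completed: cp=U+D533 (starts at byte 7)
Byte[10]=E9: 3-byte lead, need 2 cont bytes. acc=0x9
Byte[11]=AB: continuation. acc=(acc<<6)|0x2B=0x26B
Byte[12]=A2: continuation. acc=(acc<<6)|0x22=0x9AE2
Completed: cp=U+9AE2 (starts at byte 10)
Byte[13]=5A: 1-byte ASCII. cp=U+005A
Byte[14]=D0: 2-byte lead, need 1 cont bytes. acc=0x10
Byte[15]=9C: continuation. acc=(acc<<6)|0x1C=0x41C
Completed: cp=U+041C (starts at byte 14)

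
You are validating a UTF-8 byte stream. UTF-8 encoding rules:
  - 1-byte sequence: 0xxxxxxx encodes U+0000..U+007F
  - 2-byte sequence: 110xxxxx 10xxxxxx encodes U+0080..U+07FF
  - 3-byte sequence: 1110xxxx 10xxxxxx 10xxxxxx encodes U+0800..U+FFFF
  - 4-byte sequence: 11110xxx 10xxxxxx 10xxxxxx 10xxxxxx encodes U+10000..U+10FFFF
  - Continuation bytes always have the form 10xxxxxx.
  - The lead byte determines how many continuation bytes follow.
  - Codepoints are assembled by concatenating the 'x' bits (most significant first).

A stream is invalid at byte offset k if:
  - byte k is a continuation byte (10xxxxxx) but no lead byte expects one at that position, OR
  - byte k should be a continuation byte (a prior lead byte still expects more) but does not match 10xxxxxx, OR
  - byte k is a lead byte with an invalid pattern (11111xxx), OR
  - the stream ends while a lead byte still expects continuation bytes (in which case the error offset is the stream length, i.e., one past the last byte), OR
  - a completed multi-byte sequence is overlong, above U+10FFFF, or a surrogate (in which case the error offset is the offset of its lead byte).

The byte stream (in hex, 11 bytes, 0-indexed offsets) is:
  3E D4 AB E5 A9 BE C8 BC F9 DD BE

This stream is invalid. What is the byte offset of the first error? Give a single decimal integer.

Byte[0]=3E: 1-byte ASCII. cp=U+003E
Byte[1]=D4: 2-byte lead, need 1 cont bytes. acc=0x14
Byte[2]=AB: continuation. acc=(acc<<6)|0x2B=0x52B
Completed: cp=U+052B (starts at byte 1)
Byte[3]=E5: 3-byte lead, need 2 cont bytes. acc=0x5
Byte[4]=A9: continuation. acc=(acc<<6)|0x29=0x169
Byte[5]=BE: continuation. acc=(acc<<6)|0x3E=0x5A7E
Completed: cp=U+5A7E (starts at byte 3)
Byte[6]=C8: 2-byte lead, need 1 cont bytes. acc=0x8
Byte[7]=BC: continuation. acc=(acc<<6)|0x3C=0x23C
Completed: cp=U+023C (starts at byte 6)
Byte[8]=F9: INVALID lead byte (not 0xxx/110x/1110/11110)

Answer: 8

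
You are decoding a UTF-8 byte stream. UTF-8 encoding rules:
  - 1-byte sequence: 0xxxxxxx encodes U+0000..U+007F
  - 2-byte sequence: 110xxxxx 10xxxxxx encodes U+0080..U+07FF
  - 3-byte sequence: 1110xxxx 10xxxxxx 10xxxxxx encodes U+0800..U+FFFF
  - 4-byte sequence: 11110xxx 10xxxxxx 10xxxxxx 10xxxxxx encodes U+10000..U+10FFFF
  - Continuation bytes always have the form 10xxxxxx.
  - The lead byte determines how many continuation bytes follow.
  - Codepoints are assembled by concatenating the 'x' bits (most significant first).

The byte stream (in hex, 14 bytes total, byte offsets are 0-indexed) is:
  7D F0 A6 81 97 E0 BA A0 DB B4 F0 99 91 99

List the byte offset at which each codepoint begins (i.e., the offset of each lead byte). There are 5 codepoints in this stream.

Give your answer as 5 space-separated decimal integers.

Byte[0]=7D: 1-byte ASCII. cp=U+007D
Byte[1]=F0: 4-byte lead, need 3 cont bytes. acc=0x0
Byte[2]=A6: continuation. acc=(acc<<6)|0x26=0x26
Byte[3]=81: continuation. acc=(acc<<6)|0x01=0x981
Byte[4]=97: continuation. acc=(acc<<6)|0x17=0x26057
Completed: cp=U+26057 (starts at byte 1)
Byte[5]=E0: 3-byte lead, need 2 cont bytes. acc=0x0
Byte[6]=BA: continuation. acc=(acc<<6)|0x3A=0x3A
Byte[7]=A0: continuation. acc=(acc<<6)|0x20=0xEA0
Completed: cp=U+0EA0 (starts at byte 5)
Byte[8]=DB: 2-byte lead, need 1 cont bytes. acc=0x1B
Byte[9]=B4: continuation. acc=(acc<<6)|0x34=0x6F4
Completed: cp=U+06F4 (starts at byte 8)
Byte[10]=F0: 4-byte lead, need 3 cont bytes. acc=0x0
Byte[11]=99: continuation. acc=(acc<<6)|0x19=0x19
Byte[12]=91: continuation. acc=(acc<<6)|0x11=0x651
Byte[13]=99: continuation. acc=(acc<<6)|0x19=0x19459
Completed: cp=U+19459 (starts at byte 10)

Answer: 0 1 5 8 10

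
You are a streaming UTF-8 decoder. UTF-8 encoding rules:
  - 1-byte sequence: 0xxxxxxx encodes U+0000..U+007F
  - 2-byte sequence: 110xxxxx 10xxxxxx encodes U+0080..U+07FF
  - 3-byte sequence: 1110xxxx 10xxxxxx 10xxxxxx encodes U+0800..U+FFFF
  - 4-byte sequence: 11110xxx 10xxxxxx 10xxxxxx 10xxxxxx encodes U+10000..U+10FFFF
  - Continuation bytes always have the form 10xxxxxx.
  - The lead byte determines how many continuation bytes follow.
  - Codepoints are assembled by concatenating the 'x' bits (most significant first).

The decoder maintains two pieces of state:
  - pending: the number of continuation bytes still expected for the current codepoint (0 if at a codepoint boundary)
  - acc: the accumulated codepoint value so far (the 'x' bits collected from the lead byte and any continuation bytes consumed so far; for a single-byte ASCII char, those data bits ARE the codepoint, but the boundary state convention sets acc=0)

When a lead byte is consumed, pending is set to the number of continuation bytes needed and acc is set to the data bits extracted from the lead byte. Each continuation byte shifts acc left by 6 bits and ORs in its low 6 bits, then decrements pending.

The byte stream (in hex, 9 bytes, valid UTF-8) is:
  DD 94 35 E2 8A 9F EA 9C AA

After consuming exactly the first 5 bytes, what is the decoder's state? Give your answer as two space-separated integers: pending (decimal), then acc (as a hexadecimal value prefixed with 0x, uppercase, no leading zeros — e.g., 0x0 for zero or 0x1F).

Byte[0]=DD: 2-byte lead. pending=1, acc=0x1D
Byte[1]=94: continuation. acc=(acc<<6)|0x14=0x754, pending=0
Byte[2]=35: 1-byte. pending=0, acc=0x0
Byte[3]=E2: 3-byte lead. pending=2, acc=0x2
Byte[4]=8A: continuation. acc=(acc<<6)|0x0A=0x8A, pending=1

Answer: 1 0x8A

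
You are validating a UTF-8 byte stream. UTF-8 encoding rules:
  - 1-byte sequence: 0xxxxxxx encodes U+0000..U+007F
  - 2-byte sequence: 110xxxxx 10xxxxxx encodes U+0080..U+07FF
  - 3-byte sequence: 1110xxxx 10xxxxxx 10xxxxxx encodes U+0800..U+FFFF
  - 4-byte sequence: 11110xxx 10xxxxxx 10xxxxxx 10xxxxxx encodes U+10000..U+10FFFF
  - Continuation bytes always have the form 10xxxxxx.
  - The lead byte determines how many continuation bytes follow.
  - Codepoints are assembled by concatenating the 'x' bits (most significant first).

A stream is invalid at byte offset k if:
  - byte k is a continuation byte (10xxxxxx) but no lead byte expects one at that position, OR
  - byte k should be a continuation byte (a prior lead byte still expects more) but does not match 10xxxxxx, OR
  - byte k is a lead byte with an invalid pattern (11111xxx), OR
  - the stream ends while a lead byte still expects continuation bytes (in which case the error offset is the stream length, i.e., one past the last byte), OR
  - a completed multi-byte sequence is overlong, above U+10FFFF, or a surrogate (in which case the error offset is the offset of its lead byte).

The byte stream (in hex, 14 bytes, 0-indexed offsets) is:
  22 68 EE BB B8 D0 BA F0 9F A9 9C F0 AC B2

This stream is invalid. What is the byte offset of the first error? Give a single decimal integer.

Answer: 14

Derivation:
Byte[0]=22: 1-byte ASCII. cp=U+0022
Byte[1]=68: 1-byte ASCII. cp=U+0068
Byte[2]=EE: 3-byte lead, need 2 cont bytes. acc=0xE
Byte[3]=BB: continuation. acc=(acc<<6)|0x3B=0x3BB
Byte[4]=B8: continuation. acc=(acc<<6)|0x38=0xEEF8
Completed: cp=U+EEF8 (starts at byte 2)
Byte[5]=D0: 2-byte lead, need 1 cont bytes. acc=0x10
Byte[6]=BA: continuation. acc=(acc<<6)|0x3A=0x43A
Completed: cp=U+043A (starts at byte 5)
Byte[7]=F0: 4-byte lead, need 3 cont bytes. acc=0x0
Byte[8]=9F: continuation. acc=(acc<<6)|0x1F=0x1F
Byte[9]=A9: continuation. acc=(acc<<6)|0x29=0x7E9
Byte[10]=9C: continuation. acc=(acc<<6)|0x1C=0x1FA5C
Completed: cp=U+1FA5C (starts at byte 7)
Byte[11]=F0: 4-byte lead, need 3 cont bytes. acc=0x0
Byte[12]=AC: continuation. acc=(acc<<6)|0x2C=0x2C
Byte[13]=B2: continuation. acc=(acc<<6)|0x32=0xB32
Byte[14]: stream ended, expected continuation. INVALID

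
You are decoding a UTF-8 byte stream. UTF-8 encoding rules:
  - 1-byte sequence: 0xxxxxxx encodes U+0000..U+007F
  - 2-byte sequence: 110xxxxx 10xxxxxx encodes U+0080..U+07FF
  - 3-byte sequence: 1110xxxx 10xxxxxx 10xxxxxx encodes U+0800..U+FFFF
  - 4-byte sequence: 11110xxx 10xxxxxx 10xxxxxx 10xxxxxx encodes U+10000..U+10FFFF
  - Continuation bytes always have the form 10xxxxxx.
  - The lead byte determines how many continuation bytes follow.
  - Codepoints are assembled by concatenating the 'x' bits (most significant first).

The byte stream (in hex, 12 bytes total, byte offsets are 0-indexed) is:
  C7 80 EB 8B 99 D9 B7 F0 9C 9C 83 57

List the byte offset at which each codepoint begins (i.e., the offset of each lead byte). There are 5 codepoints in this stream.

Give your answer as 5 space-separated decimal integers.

Byte[0]=C7: 2-byte lead, need 1 cont bytes. acc=0x7
Byte[1]=80: continuation. acc=(acc<<6)|0x00=0x1C0
Completed: cp=U+01C0 (starts at byte 0)
Byte[2]=EB: 3-byte lead, need 2 cont bytes. acc=0xB
Byte[3]=8B: continuation. acc=(acc<<6)|0x0B=0x2CB
Byte[4]=99: continuation. acc=(acc<<6)|0x19=0xB2D9
Completed: cp=U+B2D9 (starts at byte 2)
Byte[5]=D9: 2-byte lead, need 1 cont bytes. acc=0x19
Byte[6]=B7: continuation. acc=(acc<<6)|0x37=0x677
Completed: cp=U+0677 (starts at byte 5)
Byte[7]=F0: 4-byte lead, need 3 cont bytes. acc=0x0
Byte[8]=9C: continuation. acc=(acc<<6)|0x1C=0x1C
Byte[9]=9C: continuation. acc=(acc<<6)|0x1C=0x71C
Byte[10]=83: continuation. acc=(acc<<6)|0x03=0x1C703
Completed: cp=U+1C703 (starts at byte 7)
Byte[11]=57: 1-byte ASCII. cp=U+0057

Answer: 0 2 5 7 11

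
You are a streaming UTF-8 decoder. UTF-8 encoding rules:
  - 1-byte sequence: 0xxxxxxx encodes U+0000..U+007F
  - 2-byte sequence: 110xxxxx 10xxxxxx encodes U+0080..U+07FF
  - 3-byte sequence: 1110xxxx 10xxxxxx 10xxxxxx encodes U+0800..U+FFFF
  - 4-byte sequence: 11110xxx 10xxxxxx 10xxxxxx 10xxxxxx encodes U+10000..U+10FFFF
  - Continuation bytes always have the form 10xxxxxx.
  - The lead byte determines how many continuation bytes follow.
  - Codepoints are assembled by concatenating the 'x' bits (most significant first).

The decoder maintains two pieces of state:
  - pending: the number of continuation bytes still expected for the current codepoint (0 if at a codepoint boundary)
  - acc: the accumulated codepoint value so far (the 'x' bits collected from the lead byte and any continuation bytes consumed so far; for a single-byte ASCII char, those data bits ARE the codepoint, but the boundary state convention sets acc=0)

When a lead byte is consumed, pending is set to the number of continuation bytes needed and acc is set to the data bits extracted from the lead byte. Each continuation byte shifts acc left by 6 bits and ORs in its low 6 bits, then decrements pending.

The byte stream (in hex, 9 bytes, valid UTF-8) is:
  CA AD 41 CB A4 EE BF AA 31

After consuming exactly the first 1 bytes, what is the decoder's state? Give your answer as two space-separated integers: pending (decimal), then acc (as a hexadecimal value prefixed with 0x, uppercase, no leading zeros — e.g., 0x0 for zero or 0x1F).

Byte[0]=CA: 2-byte lead. pending=1, acc=0xA

Answer: 1 0xA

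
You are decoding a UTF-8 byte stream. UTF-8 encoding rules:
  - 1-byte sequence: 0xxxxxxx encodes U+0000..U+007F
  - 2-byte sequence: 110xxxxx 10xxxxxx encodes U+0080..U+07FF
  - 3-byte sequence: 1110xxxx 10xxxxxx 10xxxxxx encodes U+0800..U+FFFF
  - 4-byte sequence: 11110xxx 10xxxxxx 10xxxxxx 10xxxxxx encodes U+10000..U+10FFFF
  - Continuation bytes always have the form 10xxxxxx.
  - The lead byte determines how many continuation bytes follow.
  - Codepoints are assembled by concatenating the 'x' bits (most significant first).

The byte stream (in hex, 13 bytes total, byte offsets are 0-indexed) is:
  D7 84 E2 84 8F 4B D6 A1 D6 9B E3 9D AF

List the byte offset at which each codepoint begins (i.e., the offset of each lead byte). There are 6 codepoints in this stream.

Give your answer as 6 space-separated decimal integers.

Byte[0]=D7: 2-byte lead, need 1 cont bytes. acc=0x17
Byte[1]=84: continuation. acc=(acc<<6)|0x04=0x5C4
Completed: cp=U+05C4 (starts at byte 0)
Byte[2]=E2: 3-byte lead, need 2 cont bytes. acc=0x2
Byte[3]=84: continuation. acc=(acc<<6)|0x04=0x84
Byte[4]=8F: continuation. acc=(acc<<6)|0x0F=0x210F
Completed: cp=U+210F (starts at byte 2)
Byte[5]=4B: 1-byte ASCII. cp=U+004B
Byte[6]=D6: 2-byte lead, need 1 cont bytes. acc=0x16
Byte[7]=A1: continuation. acc=(acc<<6)|0x21=0x5A1
Completed: cp=U+05A1 (starts at byte 6)
Byte[8]=D6: 2-byte lead, need 1 cont bytes. acc=0x16
Byte[9]=9B: continuation. acc=(acc<<6)|0x1B=0x59B
Completed: cp=U+059B (starts at byte 8)
Byte[10]=E3: 3-byte lead, need 2 cont bytes. acc=0x3
Byte[11]=9D: continuation. acc=(acc<<6)|0x1D=0xDD
Byte[12]=AF: continuation. acc=(acc<<6)|0x2F=0x376F
Completed: cp=U+376F (starts at byte 10)

Answer: 0 2 5 6 8 10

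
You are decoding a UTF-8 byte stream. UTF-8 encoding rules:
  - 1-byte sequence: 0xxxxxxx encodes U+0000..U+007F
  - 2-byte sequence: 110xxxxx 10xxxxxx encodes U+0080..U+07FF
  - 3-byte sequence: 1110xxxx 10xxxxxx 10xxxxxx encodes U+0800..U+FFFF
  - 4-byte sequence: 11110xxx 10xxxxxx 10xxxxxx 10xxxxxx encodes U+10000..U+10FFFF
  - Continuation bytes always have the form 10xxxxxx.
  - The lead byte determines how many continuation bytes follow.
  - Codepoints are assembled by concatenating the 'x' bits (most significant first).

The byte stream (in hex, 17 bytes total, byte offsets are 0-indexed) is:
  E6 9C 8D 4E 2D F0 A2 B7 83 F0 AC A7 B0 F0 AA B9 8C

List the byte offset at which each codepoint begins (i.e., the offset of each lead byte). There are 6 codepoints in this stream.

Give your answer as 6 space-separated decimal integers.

Answer: 0 3 4 5 9 13

Derivation:
Byte[0]=E6: 3-byte lead, need 2 cont bytes. acc=0x6
Byte[1]=9C: continuation. acc=(acc<<6)|0x1C=0x19C
Byte[2]=8D: continuation. acc=(acc<<6)|0x0D=0x670D
Completed: cp=U+670D (starts at byte 0)
Byte[3]=4E: 1-byte ASCII. cp=U+004E
Byte[4]=2D: 1-byte ASCII. cp=U+002D
Byte[5]=F0: 4-byte lead, need 3 cont bytes. acc=0x0
Byte[6]=A2: continuation. acc=(acc<<6)|0x22=0x22
Byte[7]=B7: continuation. acc=(acc<<6)|0x37=0x8B7
Byte[8]=83: continuation. acc=(acc<<6)|0x03=0x22DC3
Completed: cp=U+22DC3 (starts at byte 5)
Byte[9]=F0: 4-byte lead, need 3 cont bytes. acc=0x0
Byte[10]=AC: continuation. acc=(acc<<6)|0x2C=0x2C
Byte[11]=A7: continuation. acc=(acc<<6)|0x27=0xB27
Byte[12]=B0: continuation. acc=(acc<<6)|0x30=0x2C9F0
Completed: cp=U+2C9F0 (starts at byte 9)
Byte[13]=F0: 4-byte lead, need 3 cont bytes. acc=0x0
Byte[14]=AA: continuation. acc=(acc<<6)|0x2A=0x2A
Byte[15]=B9: continuation. acc=(acc<<6)|0x39=0xAB9
Byte[16]=8C: continuation. acc=(acc<<6)|0x0C=0x2AE4C
Completed: cp=U+2AE4C (starts at byte 13)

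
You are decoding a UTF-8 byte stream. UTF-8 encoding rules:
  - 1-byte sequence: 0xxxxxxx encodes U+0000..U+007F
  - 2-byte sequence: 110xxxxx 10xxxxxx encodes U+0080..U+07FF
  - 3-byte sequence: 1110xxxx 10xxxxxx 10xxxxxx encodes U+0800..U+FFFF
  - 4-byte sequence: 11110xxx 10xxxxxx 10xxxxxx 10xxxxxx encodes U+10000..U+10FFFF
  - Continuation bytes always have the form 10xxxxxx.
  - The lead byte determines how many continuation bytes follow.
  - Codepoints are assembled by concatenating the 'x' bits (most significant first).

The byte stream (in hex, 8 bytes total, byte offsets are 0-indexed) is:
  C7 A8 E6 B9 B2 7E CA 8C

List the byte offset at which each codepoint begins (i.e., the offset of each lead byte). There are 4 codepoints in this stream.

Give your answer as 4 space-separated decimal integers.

Answer: 0 2 5 6

Derivation:
Byte[0]=C7: 2-byte lead, need 1 cont bytes. acc=0x7
Byte[1]=A8: continuation. acc=(acc<<6)|0x28=0x1E8
Completed: cp=U+01E8 (starts at byte 0)
Byte[2]=E6: 3-byte lead, need 2 cont bytes. acc=0x6
Byte[3]=B9: continuation. acc=(acc<<6)|0x39=0x1B9
Byte[4]=B2: continuation. acc=(acc<<6)|0x32=0x6E72
Completed: cp=U+6E72 (starts at byte 2)
Byte[5]=7E: 1-byte ASCII. cp=U+007E
Byte[6]=CA: 2-byte lead, need 1 cont bytes. acc=0xA
Byte[7]=8C: continuation. acc=(acc<<6)|0x0C=0x28C
Completed: cp=U+028C (starts at byte 6)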